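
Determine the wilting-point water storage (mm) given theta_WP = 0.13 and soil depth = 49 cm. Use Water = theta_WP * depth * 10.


Step 1: Water (mm) = theta_WP * depth * 10
Step 2: Water = 0.13 * 49 * 10
Step 3: Water = 63.7 mm

63.7


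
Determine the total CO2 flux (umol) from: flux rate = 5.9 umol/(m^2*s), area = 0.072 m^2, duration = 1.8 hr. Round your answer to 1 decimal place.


Step 1: Convert time to seconds: 1.8 hr * 3600 = 6480.0 s
Step 2: Total = flux * area * time_s
Step 3: Total = 5.9 * 0.072 * 6480.0
Step 4: Total = 2752.7 umol

2752.7


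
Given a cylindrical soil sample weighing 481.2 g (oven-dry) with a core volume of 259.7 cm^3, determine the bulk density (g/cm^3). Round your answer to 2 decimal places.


Step 1: Identify the formula: BD = dry mass / volume
Step 2: Substitute values: BD = 481.2 / 259.7
Step 3: BD = 1.85 g/cm^3

1.85


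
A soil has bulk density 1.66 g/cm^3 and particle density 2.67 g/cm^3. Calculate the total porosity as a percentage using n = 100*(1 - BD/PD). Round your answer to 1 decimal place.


Step 1: Formula: n = 100 * (1 - BD / PD)
Step 2: n = 100 * (1 - 1.66 / 2.67)
Step 3: n = 100 * (1 - 0.62172)
Step 4: n = 37.8%

37.8


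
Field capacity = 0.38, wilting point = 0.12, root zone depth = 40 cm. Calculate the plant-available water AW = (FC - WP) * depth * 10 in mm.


Step 1: Available water = (FC - WP) * depth * 10
Step 2: AW = (0.38 - 0.12) * 40 * 10
Step 3: AW = 0.26 * 40 * 10
Step 4: AW = 104.0 mm

104.0


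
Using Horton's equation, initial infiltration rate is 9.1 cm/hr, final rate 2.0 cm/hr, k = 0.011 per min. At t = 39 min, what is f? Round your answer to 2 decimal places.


Step 1: f = fc + (f0 - fc) * exp(-k * t)
Step 2: exp(-0.011 * 39) = 0.65116
Step 3: f = 2.0 + (9.1 - 2.0) * 0.65116
Step 4: f = 2.0 + 7.1 * 0.65116
Step 5: f = 6.62 cm/hr

6.62


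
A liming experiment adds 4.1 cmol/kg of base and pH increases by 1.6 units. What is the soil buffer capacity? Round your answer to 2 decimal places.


Step 1: BC = change in base / change in pH
Step 2: BC = 4.1 / 1.6
Step 3: BC = 2.56 cmol/(kg*pH unit)

2.56


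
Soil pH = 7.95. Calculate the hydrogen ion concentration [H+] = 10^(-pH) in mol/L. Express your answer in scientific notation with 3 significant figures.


Step 1: [H+] = 10^(-pH)
Step 2: [H+] = 10^(-7.95)
Step 3: [H+] = 1.12e-08 mol/L

1.12e-08


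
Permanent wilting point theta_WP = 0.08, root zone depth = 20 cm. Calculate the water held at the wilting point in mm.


Step 1: Water (mm) = theta_WP * depth * 10
Step 2: Water = 0.08 * 20 * 10
Step 3: Water = 16.0 mm

16.0


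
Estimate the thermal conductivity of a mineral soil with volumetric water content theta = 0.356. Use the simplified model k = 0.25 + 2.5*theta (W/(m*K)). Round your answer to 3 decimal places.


Step 1: k = 0.25 + 2.5 * theta
Step 2: k = 0.25 + 2.5 * 0.356
Step 3: k = 0.25 + 0.89
Step 4: k = 1.14 W/(m*K)

1.14


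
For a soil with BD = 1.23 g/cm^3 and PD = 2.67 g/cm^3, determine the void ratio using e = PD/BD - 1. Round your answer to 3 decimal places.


Step 1: e = PD / BD - 1
Step 2: e = 2.67 / 1.23 - 1
Step 3: e = 2.17073 - 1
Step 4: e = 1.171

1.171


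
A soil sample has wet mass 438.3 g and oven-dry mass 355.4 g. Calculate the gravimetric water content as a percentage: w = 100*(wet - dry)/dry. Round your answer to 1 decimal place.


Step 1: Water mass = wet - dry = 438.3 - 355.4 = 82.9 g
Step 2: w = 100 * water mass / dry mass
Step 3: w = 100 * 82.9 / 355.4 = 23.3%

23.3


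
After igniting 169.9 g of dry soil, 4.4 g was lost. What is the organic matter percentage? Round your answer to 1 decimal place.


Step 1: OM% = 100 * LOI / sample mass
Step 2: OM = 100 * 4.4 / 169.9
Step 3: OM = 2.6%

2.6


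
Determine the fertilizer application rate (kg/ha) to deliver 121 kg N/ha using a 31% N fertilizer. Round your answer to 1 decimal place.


Step 1: Fertilizer rate = target N / (N content / 100)
Step 2: Rate = 121 / (31 / 100)
Step 3: Rate = 121 / 0.31
Step 4: Rate = 390.3 kg/ha

390.3


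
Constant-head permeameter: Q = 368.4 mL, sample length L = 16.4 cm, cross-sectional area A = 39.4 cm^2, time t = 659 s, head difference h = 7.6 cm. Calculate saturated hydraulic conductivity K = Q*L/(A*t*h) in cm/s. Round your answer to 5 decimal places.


Step 1: K = Q * L / (A * t * h)
Step 2: Numerator = 368.4 * 16.4 = 6041.76
Step 3: Denominator = 39.4 * 659 * 7.6 = 197330.96
Step 4: K = 6041.76 / 197330.96 = 0.03062 cm/s

0.03062


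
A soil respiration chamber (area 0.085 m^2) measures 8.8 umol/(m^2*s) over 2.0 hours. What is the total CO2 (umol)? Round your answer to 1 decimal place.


Step 1: Convert time to seconds: 2.0 hr * 3600 = 7200.0 s
Step 2: Total = flux * area * time_s
Step 3: Total = 8.8 * 0.085 * 7200.0
Step 4: Total = 5385.6 umol

5385.6


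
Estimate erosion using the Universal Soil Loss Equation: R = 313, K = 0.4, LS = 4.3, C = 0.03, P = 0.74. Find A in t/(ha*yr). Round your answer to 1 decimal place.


Step 1: A = R * K * LS * C * P
Step 2: R * K = 313 * 0.4 = 125.2
Step 3: (R*K) * LS = 125.2 * 4.3 = 538.36
Step 4: * C * P = 538.36 * 0.03 * 0.74 = 12.0
Step 5: A = 12.0 t/(ha*yr)

12.0


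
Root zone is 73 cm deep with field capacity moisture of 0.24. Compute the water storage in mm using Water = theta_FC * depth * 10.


Step 1: Water (mm) = theta_FC * depth (cm) * 10
Step 2: Water = 0.24 * 73 * 10
Step 3: Water = 175.2 mm

175.2


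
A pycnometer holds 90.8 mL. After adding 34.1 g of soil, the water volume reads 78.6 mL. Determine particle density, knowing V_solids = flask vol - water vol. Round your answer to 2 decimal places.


Step 1: Volume of solids = flask volume - water volume with soil
Step 2: V_solids = 90.8 - 78.6 = 12.2 mL
Step 3: Particle density = mass / V_solids = 34.1 / 12.2 = 2.8 g/cm^3

2.8


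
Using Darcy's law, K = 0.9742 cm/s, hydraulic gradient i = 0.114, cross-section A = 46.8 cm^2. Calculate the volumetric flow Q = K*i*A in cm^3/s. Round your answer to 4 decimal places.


Step 1: Apply Darcy's law: Q = K * i * A
Step 2: Q = 0.9742 * 0.114 * 46.8
Step 3: Q = 5.1976 cm^3/s

5.1976


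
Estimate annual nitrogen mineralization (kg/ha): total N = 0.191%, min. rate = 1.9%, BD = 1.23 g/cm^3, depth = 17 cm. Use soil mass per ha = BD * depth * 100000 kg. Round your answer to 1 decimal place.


Step 1: Soil mass per ha = BD * depth * 100000 = 1.23 * 17 * 100000 = 2091000 kg
Step 2: Total N pool = soil mass * N%/100 = 2091000 * 0.191/100 = 3993.81 kg/ha
Step 3: N mineralized = N pool * rate%/100 = 3993.81 * 1.9/100 = 75.9 kg/ha/yr

75.9


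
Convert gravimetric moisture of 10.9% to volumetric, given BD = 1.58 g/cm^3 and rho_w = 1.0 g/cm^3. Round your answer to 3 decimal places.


Step 1: theta = (w / 100) * BD / rho_w
Step 2: theta = (10.9 / 100) * 1.58 / 1.0
Step 3: theta = 0.109 * 1.58
Step 4: theta = 0.172

0.172


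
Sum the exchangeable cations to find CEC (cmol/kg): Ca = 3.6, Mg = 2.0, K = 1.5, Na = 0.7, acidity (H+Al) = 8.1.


Step 1: CEC = Ca + Mg + K + Na + (H+Al)
Step 2: CEC = 3.6 + 2.0 + 1.5 + 0.7 + 8.1
Step 3: CEC = 15.9 cmol/kg

15.9


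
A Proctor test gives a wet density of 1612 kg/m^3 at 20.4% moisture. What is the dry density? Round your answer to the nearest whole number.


Step 1: Dry density = wet density / (1 + w/100)
Step 2: Dry density = 1612 / (1 + 20.4/100)
Step 3: Dry density = 1612 / 1.204
Step 4: Dry density = 1339 kg/m^3

1339


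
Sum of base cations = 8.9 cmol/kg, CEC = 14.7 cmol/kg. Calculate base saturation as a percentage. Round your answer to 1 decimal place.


Step 1: BS = 100 * (sum of bases) / CEC
Step 2: BS = 100 * 8.9 / 14.7
Step 3: BS = 60.5%

60.5


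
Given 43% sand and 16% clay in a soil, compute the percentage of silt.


Step 1: sand + silt + clay = 100%
Step 2: silt = 100 - sand - clay
Step 3: silt = 100 - 43 - 16
Step 4: silt = 41%

41


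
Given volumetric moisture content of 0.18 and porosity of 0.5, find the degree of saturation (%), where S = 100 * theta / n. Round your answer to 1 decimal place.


Step 1: S = 100 * theta_v / n
Step 2: S = 100 * 0.18 / 0.5
Step 3: S = 36.0%

36.0


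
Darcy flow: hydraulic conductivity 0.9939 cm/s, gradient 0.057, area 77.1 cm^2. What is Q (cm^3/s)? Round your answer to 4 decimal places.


Step 1: Apply Darcy's law: Q = K * i * A
Step 2: Q = 0.9939 * 0.057 * 77.1
Step 3: Q = 4.3679 cm^3/s

4.3679


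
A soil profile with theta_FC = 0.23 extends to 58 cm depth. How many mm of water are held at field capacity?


Step 1: Water (mm) = theta_FC * depth (cm) * 10
Step 2: Water = 0.23 * 58 * 10
Step 3: Water = 133.4 mm

133.4


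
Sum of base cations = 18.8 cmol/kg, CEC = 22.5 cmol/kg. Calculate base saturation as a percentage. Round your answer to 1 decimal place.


Step 1: BS = 100 * (sum of bases) / CEC
Step 2: BS = 100 * 18.8 / 22.5
Step 3: BS = 83.6%

83.6


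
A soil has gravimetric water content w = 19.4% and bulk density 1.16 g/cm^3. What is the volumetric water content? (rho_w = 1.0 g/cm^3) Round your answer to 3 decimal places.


Step 1: theta = (w / 100) * BD / rho_w
Step 2: theta = (19.4 / 100) * 1.16 / 1.0
Step 3: theta = 0.194 * 1.16
Step 4: theta = 0.225

0.225


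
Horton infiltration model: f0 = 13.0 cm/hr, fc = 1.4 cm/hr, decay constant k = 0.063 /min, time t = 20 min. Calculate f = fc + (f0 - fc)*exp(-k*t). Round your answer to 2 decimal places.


Step 1: f = fc + (f0 - fc) * exp(-k * t)
Step 2: exp(-0.063 * 20) = 0.283654
Step 3: f = 1.4 + (13.0 - 1.4) * 0.283654
Step 4: f = 1.4 + 11.6 * 0.283654
Step 5: f = 4.69 cm/hr

4.69


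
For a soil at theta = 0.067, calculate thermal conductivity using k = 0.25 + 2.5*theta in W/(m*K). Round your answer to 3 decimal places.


Step 1: k = 0.25 + 2.5 * theta
Step 2: k = 0.25 + 2.5 * 0.067
Step 3: k = 0.25 + 0.168
Step 4: k = 0.418 W/(m*K)

0.418


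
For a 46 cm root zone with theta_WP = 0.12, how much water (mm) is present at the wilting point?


Step 1: Water (mm) = theta_WP * depth * 10
Step 2: Water = 0.12 * 46 * 10
Step 3: Water = 55.2 mm

55.2


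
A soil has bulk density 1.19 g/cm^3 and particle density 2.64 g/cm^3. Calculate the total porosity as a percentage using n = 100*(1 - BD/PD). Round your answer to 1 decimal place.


Step 1: Formula: n = 100 * (1 - BD / PD)
Step 2: n = 100 * (1 - 1.19 / 2.64)
Step 3: n = 100 * (1 - 0.45076)
Step 4: n = 54.9%

54.9


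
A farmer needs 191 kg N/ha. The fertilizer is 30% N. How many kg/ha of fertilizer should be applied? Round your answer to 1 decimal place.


Step 1: Fertilizer rate = target N / (N content / 100)
Step 2: Rate = 191 / (30 / 100)
Step 3: Rate = 191 / 0.3
Step 4: Rate = 636.7 kg/ha

636.7


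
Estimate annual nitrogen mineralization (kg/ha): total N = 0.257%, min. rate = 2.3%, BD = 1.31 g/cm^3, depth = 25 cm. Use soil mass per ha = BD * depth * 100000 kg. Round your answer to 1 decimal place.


Step 1: Soil mass per ha = BD * depth * 100000 = 1.31 * 25 * 100000 = 3275000 kg
Step 2: Total N pool = soil mass * N%/100 = 3275000 * 0.257/100 = 8416.75 kg/ha
Step 3: N mineralized = N pool * rate%/100 = 8416.75 * 2.3/100 = 193.6 kg/ha/yr

193.6


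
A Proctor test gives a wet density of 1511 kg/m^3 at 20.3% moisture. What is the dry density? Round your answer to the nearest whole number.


Step 1: Dry density = wet density / (1 + w/100)
Step 2: Dry density = 1511 / (1 + 20.3/100)
Step 3: Dry density = 1511 / 1.203
Step 4: Dry density = 1256 kg/m^3

1256


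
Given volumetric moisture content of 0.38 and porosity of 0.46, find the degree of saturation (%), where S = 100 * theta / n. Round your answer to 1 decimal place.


Step 1: S = 100 * theta_v / n
Step 2: S = 100 * 0.38 / 0.46
Step 3: S = 82.6%

82.6


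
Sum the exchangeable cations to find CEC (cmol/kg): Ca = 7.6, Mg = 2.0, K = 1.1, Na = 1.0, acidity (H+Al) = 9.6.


Step 1: CEC = Ca + Mg + K + Na + (H+Al)
Step 2: CEC = 7.6 + 2.0 + 1.1 + 1.0 + 9.6
Step 3: CEC = 21.3 cmol/kg

21.3


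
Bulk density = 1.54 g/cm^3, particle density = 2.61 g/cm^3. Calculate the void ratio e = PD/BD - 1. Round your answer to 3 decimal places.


Step 1: e = PD / BD - 1
Step 2: e = 2.61 / 1.54 - 1
Step 3: e = 1.69481 - 1
Step 4: e = 0.695

0.695


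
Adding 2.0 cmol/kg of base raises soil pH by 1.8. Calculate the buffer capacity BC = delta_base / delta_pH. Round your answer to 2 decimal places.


Step 1: BC = change in base / change in pH
Step 2: BC = 2.0 / 1.8
Step 3: BC = 1.11 cmol/(kg*pH unit)

1.11


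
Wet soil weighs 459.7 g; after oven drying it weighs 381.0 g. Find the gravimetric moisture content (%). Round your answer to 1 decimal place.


Step 1: Water mass = wet - dry = 459.7 - 381.0 = 78.7 g
Step 2: w = 100 * water mass / dry mass
Step 3: w = 100 * 78.7 / 381.0 = 20.7%

20.7


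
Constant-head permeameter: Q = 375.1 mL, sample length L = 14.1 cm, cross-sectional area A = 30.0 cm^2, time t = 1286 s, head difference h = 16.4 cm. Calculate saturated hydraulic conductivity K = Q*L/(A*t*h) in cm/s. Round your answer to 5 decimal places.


Step 1: K = Q * L / (A * t * h)
Step 2: Numerator = 375.1 * 14.1 = 5288.91
Step 3: Denominator = 30.0 * 1286 * 16.4 = 632712.0
Step 4: K = 5288.91 / 632712.0 = 0.00836 cm/s

0.00836


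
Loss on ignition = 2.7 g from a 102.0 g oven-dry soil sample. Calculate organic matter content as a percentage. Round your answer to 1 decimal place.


Step 1: OM% = 100 * LOI / sample mass
Step 2: OM = 100 * 2.7 / 102.0
Step 3: OM = 2.6%

2.6


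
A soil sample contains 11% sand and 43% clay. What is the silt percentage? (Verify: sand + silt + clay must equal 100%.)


Step 1: sand + silt + clay = 100%
Step 2: silt = 100 - sand - clay
Step 3: silt = 100 - 11 - 43
Step 4: silt = 46%

46


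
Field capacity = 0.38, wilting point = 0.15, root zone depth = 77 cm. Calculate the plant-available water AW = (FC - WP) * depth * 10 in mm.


Step 1: Available water = (FC - WP) * depth * 10
Step 2: AW = (0.38 - 0.15) * 77 * 10
Step 3: AW = 0.23 * 77 * 10
Step 4: AW = 177.1 mm

177.1


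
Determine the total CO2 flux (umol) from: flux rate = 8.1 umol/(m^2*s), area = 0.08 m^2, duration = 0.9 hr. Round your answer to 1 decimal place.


Step 1: Convert time to seconds: 0.9 hr * 3600 = 3240.0 s
Step 2: Total = flux * area * time_s
Step 3: Total = 8.1 * 0.08 * 3240.0
Step 4: Total = 2099.5 umol

2099.5


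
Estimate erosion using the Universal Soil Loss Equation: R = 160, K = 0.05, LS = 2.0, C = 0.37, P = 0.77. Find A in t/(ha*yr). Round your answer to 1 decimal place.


Step 1: A = R * K * LS * C * P
Step 2: R * K = 160 * 0.05 = 8.0
Step 3: (R*K) * LS = 8.0 * 2.0 = 16.0
Step 4: * C * P = 16.0 * 0.37 * 0.77 = 4.6
Step 5: A = 4.6 t/(ha*yr)

4.6


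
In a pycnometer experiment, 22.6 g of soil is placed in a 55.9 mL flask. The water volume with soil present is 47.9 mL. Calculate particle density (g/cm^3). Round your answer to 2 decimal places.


Step 1: Volume of solids = flask volume - water volume with soil
Step 2: V_solids = 55.9 - 47.9 = 8.0 mL
Step 3: Particle density = mass / V_solids = 22.6 / 8.0 = 2.83 g/cm^3

2.83


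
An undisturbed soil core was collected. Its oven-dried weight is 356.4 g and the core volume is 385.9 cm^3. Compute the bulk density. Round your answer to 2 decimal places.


Step 1: Identify the formula: BD = dry mass / volume
Step 2: Substitute values: BD = 356.4 / 385.9
Step 3: BD = 0.92 g/cm^3

0.92


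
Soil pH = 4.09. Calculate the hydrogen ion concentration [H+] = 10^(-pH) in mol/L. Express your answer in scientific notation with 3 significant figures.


Step 1: [H+] = 10^(-pH)
Step 2: [H+] = 10^(-4.09)
Step 3: [H+] = 8.13e-05 mol/L

8.13e-05


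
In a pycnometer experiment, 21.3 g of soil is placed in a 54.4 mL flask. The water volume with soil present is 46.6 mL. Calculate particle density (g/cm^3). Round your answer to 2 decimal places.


Step 1: Volume of solids = flask volume - water volume with soil
Step 2: V_solids = 54.4 - 46.6 = 7.8 mL
Step 3: Particle density = mass / V_solids = 21.3 / 7.8 = 2.73 g/cm^3

2.73


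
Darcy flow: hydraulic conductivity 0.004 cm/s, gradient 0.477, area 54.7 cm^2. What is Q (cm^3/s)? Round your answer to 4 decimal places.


Step 1: Apply Darcy's law: Q = K * i * A
Step 2: Q = 0.004 * 0.477 * 54.7
Step 3: Q = 0.1044 cm^3/s

0.1044


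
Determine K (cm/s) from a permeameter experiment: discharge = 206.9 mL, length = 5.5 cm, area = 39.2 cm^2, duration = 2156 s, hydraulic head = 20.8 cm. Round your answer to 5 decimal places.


Step 1: K = Q * L / (A * t * h)
Step 2: Numerator = 206.9 * 5.5 = 1137.95
Step 3: Denominator = 39.2 * 2156 * 20.8 = 1757916.16
Step 4: K = 1137.95 / 1757916.16 = 0.00065 cm/s

0.00065


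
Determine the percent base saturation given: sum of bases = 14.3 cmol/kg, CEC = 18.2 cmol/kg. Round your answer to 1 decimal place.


Step 1: BS = 100 * (sum of bases) / CEC
Step 2: BS = 100 * 14.3 / 18.2
Step 3: BS = 78.6%

78.6


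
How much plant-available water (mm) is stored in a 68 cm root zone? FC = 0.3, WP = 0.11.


Step 1: Available water = (FC - WP) * depth * 10
Step 2: AW = (0.3 - 0.11) * 68 * 10
Step 3: AW = 0.19 * 68 * 10
Step 4: AW = 129.2 mm

129.2


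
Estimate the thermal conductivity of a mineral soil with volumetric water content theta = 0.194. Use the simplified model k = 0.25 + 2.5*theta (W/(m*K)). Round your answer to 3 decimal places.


Step 1: k = 0.25 + 2.5 * theta
Step 2: k = 0.25 + 2.5 * 0.194
Step 3: k = 0.25 + 0.485
Step 4: k = 0.735 W/(m*K)

0.735


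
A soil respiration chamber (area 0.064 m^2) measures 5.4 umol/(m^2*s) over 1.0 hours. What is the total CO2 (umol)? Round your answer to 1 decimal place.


Step 1: Convert time to seconds: 1.0 hr * 3600 = 3600.0 s
Step 2: Total = flux * area * time_s
Step 3: Total = 5.4 * 0.064 * 3600.0
Step 4: Total = 1244.2 umol

1244.2


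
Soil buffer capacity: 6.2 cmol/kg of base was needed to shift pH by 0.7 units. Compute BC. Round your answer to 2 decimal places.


Step 1: BC = change in base / change in pH
Step 2: BC = 6.2 / 0.7
Step 3: BC = 8.86 cmol/(kg*pH unit)

8.86


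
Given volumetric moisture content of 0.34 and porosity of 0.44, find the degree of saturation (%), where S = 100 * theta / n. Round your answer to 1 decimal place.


Step 1: S = 100 * theta_v / n
Step 2: S = 100 * 0.34 / 0.44
Step 3: S = 77.3%

77.3


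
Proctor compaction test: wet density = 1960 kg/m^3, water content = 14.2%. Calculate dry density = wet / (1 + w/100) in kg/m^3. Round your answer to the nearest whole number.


Step 1: Dry density = wet density / (1 + w/100)
Step 2: Dry density = 1960 / (1 + 14.2/100)
Step 3: Dry density = 1960 / 1.142
Step 4: Dry density = 1716 kg/m^3

1716


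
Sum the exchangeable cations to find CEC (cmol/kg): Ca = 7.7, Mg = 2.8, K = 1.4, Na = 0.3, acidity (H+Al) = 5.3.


Step 1: CEC = Ca + Mg + K + Na + (H+Al)
Step 2: CEC = 7.7 + 2.8 + 1.4 + 0.3 + 5.3
Step 3: CEC = 17.5 cmol/kg

17.5


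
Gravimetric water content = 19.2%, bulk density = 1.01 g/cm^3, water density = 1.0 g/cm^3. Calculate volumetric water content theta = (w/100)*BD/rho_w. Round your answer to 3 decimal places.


Step 1: theta = (w / 100) * BD / rho_w
Step 2: theta = (19.2 / 100) * 1.01 / 1.0
Step 3: theta = 0.192 * 1.01
Step 4: theta = 0.194

0.194


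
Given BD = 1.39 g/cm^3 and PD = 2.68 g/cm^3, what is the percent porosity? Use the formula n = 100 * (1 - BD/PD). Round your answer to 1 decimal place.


Step 1: Formula: n = 100 * (1 - BD / PD)
Step 2: n = 100 * (1 - 1.39 / 2.68)
Step 3: n = 100 * (1 - 0.51866)
Step 4: n = 48.1%

48.1


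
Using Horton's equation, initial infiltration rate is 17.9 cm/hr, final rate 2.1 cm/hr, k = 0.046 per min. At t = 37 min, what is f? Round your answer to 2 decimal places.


Step 1: f = fc + (f0 - fc) * exp(-k * t)
Step 2: exp(-0.046 * 37) = 0.182319
Step 3: f = 2.1 + (17.9 - 2.1) * 0.182319
Step 4: f = 2.1 + 15.8 * 0.182319
Step 5: f = 4.98 cm/hr

4.98


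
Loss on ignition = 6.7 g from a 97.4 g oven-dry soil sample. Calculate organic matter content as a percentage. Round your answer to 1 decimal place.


Step 1: OM% = 100 * LOI / sample mass
Step 2: OM = 100 * 6.7 / 97.4
Step 3: OM = 6.9%

6.9


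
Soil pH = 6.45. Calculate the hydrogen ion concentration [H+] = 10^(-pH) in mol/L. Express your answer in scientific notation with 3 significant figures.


Step 1: [H+] = 10^(-pH)
Step 2: [H+] = 10^(-6.45)
Step 3: [H+] = 3.55e-07 mol/L

3.55e-07


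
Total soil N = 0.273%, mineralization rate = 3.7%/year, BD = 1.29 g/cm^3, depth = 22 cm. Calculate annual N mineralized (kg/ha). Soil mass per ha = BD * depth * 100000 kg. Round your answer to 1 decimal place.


Step 1: Soil mass per ha = BD * depth * 100000 = 1.29 * 22 * 100000 = 2838000 kg
Step 2: Total N pool = soil mass * N%/100 = 2838000 * 0.273/100 = 7747.74 kg/ha
Step 3: N mineralized = N pool * rate%/100 = 7747.74 * 3.7/100 = 286.7 kg/ha/yr

286.7


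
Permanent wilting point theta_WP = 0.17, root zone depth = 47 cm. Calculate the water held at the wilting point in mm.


Step 1: Water (mm) = theta_WP * depth * 10
Step 2: Water = 0.17 * 47 * 10
Step 3: Water = 79.9 mm

79.9


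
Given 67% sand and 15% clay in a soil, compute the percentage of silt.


Step 1: sand + silt + clay = 100%
Step 2: silt = 100 - sand - clay
Step 3: silt = 100 - 67 - 15
Step 4: silt = 18%

18


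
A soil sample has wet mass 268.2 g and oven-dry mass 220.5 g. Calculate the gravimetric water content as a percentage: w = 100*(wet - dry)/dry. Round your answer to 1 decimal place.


Step 1: Water mass = wet - dry = 268.2 - 220.5 = 47.7 g
Step 2: w = 100 * water mass / dry mass
Step 3: w = 100 * 47.7 / 220.5 = 21.6%

21.6


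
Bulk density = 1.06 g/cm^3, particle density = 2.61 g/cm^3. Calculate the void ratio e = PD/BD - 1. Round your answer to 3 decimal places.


Step 1: e = PD / BD - 1
Step 2: e = 2.61 / 1.06 - 1
Step 3: e = 2.46226 - 1
Step 4: e = 1.462

1.462


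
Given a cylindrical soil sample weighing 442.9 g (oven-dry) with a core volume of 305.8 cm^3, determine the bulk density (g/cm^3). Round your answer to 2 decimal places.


Step 1: Identify the formula: BD = dry mass / volume
Step 2: Substitute values: BD = 442.9 / 305.8
Step 3: BD = 1.45 g/cm^3

1.45


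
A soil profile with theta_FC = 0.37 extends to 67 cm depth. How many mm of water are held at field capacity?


Step 1: Water (mm) = theta_FC * depth (cm) * 10
Step 2: Water = 0.37 * 67 * 10
Step 3: Water = 247.9 mm

247.9


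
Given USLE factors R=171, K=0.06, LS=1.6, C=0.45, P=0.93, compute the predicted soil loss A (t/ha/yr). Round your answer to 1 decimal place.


Step 1: A = R * K * LS * C * P
Step 2: R * K = 171 * 0.06 = 10.26
Step 3: (R*K) * LS = 10.26 * 1.6 = 16.416
Step 4: * C * P = 16.416 * 0.45 * 0.93 = 6.9
Step 5: A = 6.9 t/(ha*yr)

6.9


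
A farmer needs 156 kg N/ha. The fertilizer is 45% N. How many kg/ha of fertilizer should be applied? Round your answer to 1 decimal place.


Step 1: Fertilizer rate = target N / (N content / 100)
Step 2: Rate = 156 / (45 / 100)
Step 3: Rate = 156 / 0.45
Step 4: Rate = 346.7 kg/ha

346.7


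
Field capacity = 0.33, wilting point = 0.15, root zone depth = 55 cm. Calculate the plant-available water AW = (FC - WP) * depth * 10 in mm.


Step 1: Available water = (FC - WP) * depth * 10
Step 2: AW = (0.33 - 0.15) * 55 * 10
Step 3: AW = 0.18 * 55 * 10
Step 4: AW = 99.0 mm

99.0


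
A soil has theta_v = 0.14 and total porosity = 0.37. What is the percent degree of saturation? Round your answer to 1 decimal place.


Step 1: S = 100 * theta_v / n
Step 2: S = 100 * 0.14 / 0.37
Step 3: S = 37.8%

37.8


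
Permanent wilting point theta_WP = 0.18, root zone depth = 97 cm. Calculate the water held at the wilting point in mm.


Step 1: Water (mm) = theta_WP * depth * 10
Step 2: Water = 0.18 * 97 * 10
Step 3: Water = 174.6 mm

174.6


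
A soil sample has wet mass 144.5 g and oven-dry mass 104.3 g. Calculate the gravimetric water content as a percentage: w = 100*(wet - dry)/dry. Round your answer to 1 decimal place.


Step 1: Water mass = wet - dry = 144.5 - 104.3 = 40.2 g
Step 2: w = 100 * water mass / dry mass
Step 3: w = 100 * 40.2 / 104.3 = 38.5%

38.5


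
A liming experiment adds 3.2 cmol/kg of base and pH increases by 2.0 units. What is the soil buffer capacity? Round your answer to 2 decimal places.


Step 1: BC = change in base / change in pH
Step 2: BC = 3.2 / 2.0
Step 3: BC = 1.6 cmol/(kg*pH unit)

1.6


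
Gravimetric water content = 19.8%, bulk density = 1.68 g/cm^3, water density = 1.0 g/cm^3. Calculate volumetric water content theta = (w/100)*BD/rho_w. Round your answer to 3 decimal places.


Step 1: theta = (w / 100) * BD / rho_w
Step 2: theta = (19.8 / 100) * 1.68 / 1.0
Step 3: theta = 0.198 * 1.68
Step 4: theta = 0.333

0.333


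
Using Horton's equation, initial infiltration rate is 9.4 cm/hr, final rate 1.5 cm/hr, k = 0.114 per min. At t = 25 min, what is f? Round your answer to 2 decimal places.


Step 1: f = fc + (f0 - fc) * exp(-k * t)
Step 2: exp(-0.114 * 25) = 0.057844
Step 3: f = 1.5 + (9.4 - 1.5) * 0.057844
Step 4: f = 1.5 + 7.9 * 0.057844
Step 5: f = 1.96 cm/hr

1.96


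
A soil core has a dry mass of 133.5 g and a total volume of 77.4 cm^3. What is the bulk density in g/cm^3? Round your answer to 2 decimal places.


Step 1: Identify the formula: BD = dry mass / volume
Step 2: Substitute values: BD = 133.5 / 77.4
Step 3: BD = 1.72 g/cm^3

1.72


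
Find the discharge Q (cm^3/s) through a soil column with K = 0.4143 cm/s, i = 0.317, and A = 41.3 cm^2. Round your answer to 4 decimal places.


Step 1: Apply Darcy's law: Q = K * i * A
Step 2: Q = 0.4143 * 0.317 * 41.3
Step 3: Q = 5.4241 cm^3/s

5.4241


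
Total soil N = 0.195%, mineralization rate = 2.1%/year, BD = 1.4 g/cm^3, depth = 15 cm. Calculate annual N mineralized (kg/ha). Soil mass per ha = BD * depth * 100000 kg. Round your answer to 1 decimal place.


Step 1: Soil mass per ha = BD * depth * 100000 = 1.4 * 15 * 100000 = 2100000 kg
Step 2: Total N pool = soil mass * N%/100 = 2100000 * 0.195/100 = 4095.0 kg/ha
Step 3: N mineralized = N pool * rate%/100 = 4095.0 * 2.1/100 = 86.0 kg/ha/yr

86.0


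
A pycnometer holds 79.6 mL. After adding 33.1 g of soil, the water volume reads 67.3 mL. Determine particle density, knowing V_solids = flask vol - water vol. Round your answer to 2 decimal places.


Step 1: Volume of solids = flask volume - water volume with soil
Step 2: V_solids = 79.6 - 67.3 = 12.3 mL
Step 3: Particle density = mass / V_solids = 33.1 / 12.3 = 2.69 g/cm^3

2.69


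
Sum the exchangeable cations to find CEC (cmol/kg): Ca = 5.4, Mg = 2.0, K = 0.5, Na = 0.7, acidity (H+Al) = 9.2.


Step 1: CEC = Ca + Mg + K + Na + (H+Al)
Step 2: CEC = 5.4 + 2.0 + 0.5 + 0.7 + 9.2
Step 3: CEC = 17.8 cmol/kg

17.8


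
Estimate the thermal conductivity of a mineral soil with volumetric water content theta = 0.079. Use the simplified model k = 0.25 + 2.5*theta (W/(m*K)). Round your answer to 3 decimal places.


Step 1: k = 0.25 + 2.5 * theta
Step 2: k = 0.25 + 2.5 * 0.079
Step 3: k = 0.25 + 0.198
Step 4: k = 0.448 W/(m*K)

0.448


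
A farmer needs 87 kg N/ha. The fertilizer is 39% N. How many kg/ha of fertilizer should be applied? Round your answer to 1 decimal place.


Step 1: Fertilizer rate = target N / (N content / 100)
Step 2: Rate = 87 / (39 / 100)
Step 3: Rate = 87 / 0.39
Step 4: Rate = 223.1 kg/ha

223.1


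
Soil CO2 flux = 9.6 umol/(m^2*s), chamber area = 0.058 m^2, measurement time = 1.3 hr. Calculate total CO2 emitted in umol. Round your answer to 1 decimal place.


Step 1: Convert time to seconds: 1.3 hr * 3600 = 4680.0 s
Step 2: Total = flux * area * time_s
Step 3: Total = 9.6 * 0.058 * 4680.0
Step 4: Total = 2605.8 umol

2605.8


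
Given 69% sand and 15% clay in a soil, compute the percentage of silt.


Step 1: sand + silt + clay = 100%
Step 2: silt = 100 - sand - clay
Step 3: silt = 100 - 69 - 15
Step 4: silt = 16%

16


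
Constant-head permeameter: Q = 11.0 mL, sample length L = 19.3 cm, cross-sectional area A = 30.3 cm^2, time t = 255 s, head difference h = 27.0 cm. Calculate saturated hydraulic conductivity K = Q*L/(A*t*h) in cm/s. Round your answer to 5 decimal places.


Step 1: K = Q * L / (A * t * h)
Step 2: Numerator = 11.0 * 19.3 = 212.3
Step 3: Denominator = 30.3 * 255 * 27.0 = 208615.5
Step 4: K = 212.3 / 208615.5 = 0.00102 cm/s

0.00102


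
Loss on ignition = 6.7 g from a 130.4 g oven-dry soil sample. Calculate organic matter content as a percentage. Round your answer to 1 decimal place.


Step 1: OM% = 100 * LOI / sample mass
Step 2: OM = 100 * 6.7 / 130.4
Step 3: OM = 5.1%

5.1


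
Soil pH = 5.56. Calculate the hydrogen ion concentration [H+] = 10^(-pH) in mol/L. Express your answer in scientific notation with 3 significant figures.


Step 1: [H+] = 10^(-pH)
Step 2: [H+] = 10^(-5.56)
Step 3: [H+] = 2.75e-06 mol/L

2.75e-06


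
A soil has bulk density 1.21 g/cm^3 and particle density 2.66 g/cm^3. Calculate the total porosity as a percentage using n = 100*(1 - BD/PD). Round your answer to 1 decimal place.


Step 1: Formula: n = 100 * (1 - BD / PD)
Step 2: n = 100 * (1 - 1.21 / 2.66)
Step 3: n = 100 * (1 - 0.45489)
Step 4: n = 54.5%

54.5


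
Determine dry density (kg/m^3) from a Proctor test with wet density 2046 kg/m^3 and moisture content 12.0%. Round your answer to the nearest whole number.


Step 1: Dry density = wet density / (1 + w/100)
Step 2: Dry density = 2046 / (1 + 12.0/100)
Step 3: Dry density = 2046 / 1.12
Step 4: Dry density = 1827 kg/m^3

1827


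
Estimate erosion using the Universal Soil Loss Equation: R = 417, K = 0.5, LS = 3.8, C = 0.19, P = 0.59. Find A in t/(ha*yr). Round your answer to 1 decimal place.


Step 1: A = R * K * LS * C * P
Step 2: R * K = 417 * 0.5 = 208.5
Step 3: (R*K) * LS = 208.5 * 3.8 = 792.3
Step 4: * C * P = 792.3 * 0.19 * 0.59 = 88.8
Step 5: A = 88.8 t/(ha*yr)

88.8


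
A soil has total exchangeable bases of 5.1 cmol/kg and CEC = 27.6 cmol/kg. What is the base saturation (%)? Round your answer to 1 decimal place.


Step 1: BS = 100 * (sum of bases) / CEC
Step 2: BS = 100 * 5.1 / 27.6
Step 3: BS = 18.5%

18.5


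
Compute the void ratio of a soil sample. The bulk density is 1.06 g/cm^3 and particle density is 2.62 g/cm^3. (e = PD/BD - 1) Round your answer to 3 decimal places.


Step 1: e = PD / BD - 1
Step 2: e = 2.62 / 1.06 - 1
Step 3: e = 2.4717 - 1
Step 4: e = 1.472

1.472


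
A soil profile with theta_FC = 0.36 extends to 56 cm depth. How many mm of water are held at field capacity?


Step 1: Water (mm) = theta_FC * depth (cm) * 10
Step 2: Water = 0.36 * 56 * 10
Step 3: Water = 201.6 mm

201.6


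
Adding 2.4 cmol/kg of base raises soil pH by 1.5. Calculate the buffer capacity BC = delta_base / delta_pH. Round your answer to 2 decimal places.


Step 1: BC = change in base / change in pH
Step 2: BC = 2.4 / 1.5
Step 3: BC = 1.6 cmol/(kg*pH unit)

1.6


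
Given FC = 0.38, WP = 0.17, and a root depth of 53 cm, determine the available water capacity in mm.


Step 1: Available water = (FC - WP) * depth * 10
Step 2: AW = (0.38 - 0.17) * 53 * 10
Step 3: AW = 0.21 * 53 * 10
Step 4: AW = 111.3 mm

111.3


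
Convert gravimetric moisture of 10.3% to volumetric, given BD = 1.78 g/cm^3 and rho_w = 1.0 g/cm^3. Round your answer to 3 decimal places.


Step 1: theta = (w / 100) * BD / rho_w
Step 2: theta = (10.3 / 100) * 1.78 / 1.0
Step 3: theta = 0.103 * 1.78
Step 4: theta = 0.183

0.183


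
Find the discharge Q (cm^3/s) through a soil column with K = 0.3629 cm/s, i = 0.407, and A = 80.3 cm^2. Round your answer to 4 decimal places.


Step 1: Apply Darcy's law: Q = K * i * A
Step 2: Q = 0.3629 * 0.407 * 80.3
Step 3: Q = 11.8603 cm^3/s

11.8603


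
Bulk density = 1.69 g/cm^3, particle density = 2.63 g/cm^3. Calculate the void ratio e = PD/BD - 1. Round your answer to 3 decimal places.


Step 1: e = PD / BD - 1
Step 2: e = 2.63 / 1.69 - 1
Step 3: e = 1.55621 - 1
Step 4: e = 0.556

0.556


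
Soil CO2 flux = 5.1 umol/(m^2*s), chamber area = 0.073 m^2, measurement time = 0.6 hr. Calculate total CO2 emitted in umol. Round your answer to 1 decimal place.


Step 1: Convert time to seconds: 0.6 hr * 3600 = 2160.0 s
Step 2: Total = flux * area * time_s
Step 3: Total = 5.1 * 0.073 * 2160.0
Step 4: Total = 804.2 umol

804.2


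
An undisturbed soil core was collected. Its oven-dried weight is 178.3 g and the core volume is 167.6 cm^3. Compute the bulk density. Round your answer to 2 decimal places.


Step 1: Identify the formula: BD = dry mass / volume
Step 2: Substitute values: BD = 178.3 / 167.6
Step 3: BD = 1.06 g/cm^3

1.06


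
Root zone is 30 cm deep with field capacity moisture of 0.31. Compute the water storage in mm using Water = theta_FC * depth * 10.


Step 1: Water (mm) = theta_FC * depth (cm) * 10
Step 2: Water = 0.31 * 30 * 10
Step 3: Water = 93.0 mm

93.0


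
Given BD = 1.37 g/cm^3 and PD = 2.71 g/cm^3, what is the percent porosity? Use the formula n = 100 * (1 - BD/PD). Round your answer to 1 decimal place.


Step 1: Formula: n = 100 * (1 - BD / PD)
Step 2: n = 100 * (1 - 1.37 / 2.71)
Step 3: n = 100 * (1 - 0.50554)
Step 4: n = 49.4%

49.4


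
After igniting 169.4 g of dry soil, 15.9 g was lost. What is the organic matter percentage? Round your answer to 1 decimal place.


Step 1: OM% = 100 * LOI / sample mass
Step 2: OM = 100 * 15.9 / 169.4
Step 3: OM = 9.4%

9.4


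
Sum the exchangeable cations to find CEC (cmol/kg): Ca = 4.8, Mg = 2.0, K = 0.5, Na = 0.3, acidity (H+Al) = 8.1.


Step 1: CEC = Ca + Mg + K + Na + (H+Al)
Step 2: CEC = 4.8 + 2.0 + 0.5 + 0.3 + 8.1
Step 3: CEC = 15.7 cmol/kg

15.7


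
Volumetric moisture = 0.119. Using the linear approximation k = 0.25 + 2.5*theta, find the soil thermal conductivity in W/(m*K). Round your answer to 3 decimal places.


Step 1: k = 0.25 + 2.5 * theta
Step 2: k = 0.25 + 2.5 * 0.119
Step 3: k = 0.25 + 0.298
Step 4: k = 0.548 W/(m*K)

0.548


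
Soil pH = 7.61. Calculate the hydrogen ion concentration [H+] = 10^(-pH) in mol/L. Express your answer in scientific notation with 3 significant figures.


Step 1: [H+] = 10^(-pH)
Step 2: [H+] = 10^(-7.61)
Step 3: [H+] = 2.45e-08 mol/L

2.45e-08


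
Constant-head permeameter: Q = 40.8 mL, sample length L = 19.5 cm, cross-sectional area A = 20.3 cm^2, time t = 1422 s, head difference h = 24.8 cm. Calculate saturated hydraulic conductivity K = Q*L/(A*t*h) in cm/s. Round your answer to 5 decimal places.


Step 1: K = Q * L / (A * t * h)
Step 2: Numerator = 40.8 * 19.5 = 795.6
Step 3: Denominator = 20.3 * 1422 * 24.8 = 715891.68
Step 4: K = 795.6 / 715891.68 = 0.00111 cm/s

0.00111


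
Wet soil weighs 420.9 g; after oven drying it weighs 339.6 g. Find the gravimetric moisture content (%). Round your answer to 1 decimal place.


Step 1: Water mass = wet - dry = 420.9 - 339.6 = 81.3 g
Step 2: w = 100 * water mass / dry mass
Step 3: w = 100 * 81.3 / 339.6 = 23.9%

23.9


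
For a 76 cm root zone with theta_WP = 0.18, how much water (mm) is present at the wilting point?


Step 1: Water (mm) = theta_WP * depth * 10
Step 2: Water = 0.18 * 76 * 10
Step 3: Water = 136.8 mm

136.8


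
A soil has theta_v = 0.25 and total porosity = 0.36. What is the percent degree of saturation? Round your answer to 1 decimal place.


Step 1: S = 100 * theta_v / n
Step 2: S = 100 * 0.25 / 0.36
Step 3: S = 69.4%

69.4


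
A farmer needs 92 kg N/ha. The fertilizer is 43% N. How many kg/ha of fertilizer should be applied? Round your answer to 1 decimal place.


Step 1: Fertilizer rate = target N / (N content / 100)
Step 2: Rate = 92 / (43 / 100)
Step 3: Rate = 92 / 0.43
Step 4: Rate = 214.0 kg/ha

214.0


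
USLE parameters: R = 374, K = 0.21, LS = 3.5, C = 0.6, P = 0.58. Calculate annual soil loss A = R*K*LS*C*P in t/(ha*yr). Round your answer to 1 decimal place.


Step 1: A = R * K * LS * C * P
Step 2: R * K = 374 * 0.21 = 78.54
Step 3: (R*K) * LS = 78.54 * 3.5 = 274.89
Step 4: * C * P = 274.89 * 0.6 * 0.58 = 95.7
Step 5: A = 95.7 t/(ha*yr)

95.7


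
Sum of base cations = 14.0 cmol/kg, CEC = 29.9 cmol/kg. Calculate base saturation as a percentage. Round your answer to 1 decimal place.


Step 1: BS = 100 * (sum of bases) / CEC
Step 2: BS = 100 * 14.0 / 29.9
Step 3: BS = 46.8%

46.8


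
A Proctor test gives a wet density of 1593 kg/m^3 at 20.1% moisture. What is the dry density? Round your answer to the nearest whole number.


Step 1: Dry density = wet density / (1 + w/100)
Step 2: Dry density = 1593 / (1 + 20.1/100)
Step 3: Dry density = 1593 / 1.201
Step 4: Dry density = 1326 kg/m^3

1326


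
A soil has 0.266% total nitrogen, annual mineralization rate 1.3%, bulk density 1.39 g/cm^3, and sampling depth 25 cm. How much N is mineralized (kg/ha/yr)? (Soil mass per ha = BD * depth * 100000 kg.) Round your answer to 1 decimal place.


Step 1: Soil mass per ha = BD * depth * 100000 = 1.39 * 25 * 100000 = 3475000 kg
Step 2: Total N pool = soil mass * N%/100 = 3475000 * 0.266/100 = 9243.5 kg/ha
Step 3: N mineralized = N pool * rate%/100 = 9243.5 * 1.3/100 = 120.2 kg/ha/yr

120.2


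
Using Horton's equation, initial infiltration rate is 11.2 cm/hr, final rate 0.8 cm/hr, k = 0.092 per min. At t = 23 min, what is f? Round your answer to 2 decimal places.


Step 1: f = fc + (f0 - fc) * exp(-k * t)
Step 2: exp(-0.092 * 23) = 0.120513
Step 3: f = 0.8 + (11.2 - 0.8) * 0.120513
Step 4: f = 0.8 + 10.4 * 0.120513
Step 5: f = 2.05 cm/hr

2.05


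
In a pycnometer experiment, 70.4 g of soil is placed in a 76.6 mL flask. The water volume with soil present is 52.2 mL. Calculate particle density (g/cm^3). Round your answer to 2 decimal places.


Step 1: Volume of solids = flask volume - water volume with soil
Step 2: V_solids = 76.6 - 52.2 = 24.4 mL
Step 3: Particle density = mass / V_solids = 70.4 / 24.4 = 2.89 g/cm^3

2.89


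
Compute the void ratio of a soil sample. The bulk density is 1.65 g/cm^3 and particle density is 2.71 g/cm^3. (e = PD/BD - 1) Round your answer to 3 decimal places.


Step 1: e = PD / BD - 1
Step 2: e = 2.71 / 1.65 - 1
Step 3: e = 1.64242 - 1
Step 4: e = 0.642

0.642


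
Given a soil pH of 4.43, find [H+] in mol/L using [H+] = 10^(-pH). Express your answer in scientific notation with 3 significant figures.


Step 1: [H+] = 10^(-pH)
Step 2: [H+] = 10^(-4.43)
Step 3: [H+] = 3.72e-05 mol/L

3.72e-05


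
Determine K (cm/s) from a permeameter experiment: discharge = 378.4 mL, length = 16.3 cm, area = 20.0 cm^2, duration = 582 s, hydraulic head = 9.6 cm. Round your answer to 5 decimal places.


Step 1: K = Q * L / (A * t * h)
Step 2: Numerator = 378.4 * 16.3 = 6167.92
Step 3: Denominator = 20.0 * 582 * 9.6 = 111744.0
Step 4: K = 6167.92 / 111744.0 = 0.0552 cm/s

0.0552


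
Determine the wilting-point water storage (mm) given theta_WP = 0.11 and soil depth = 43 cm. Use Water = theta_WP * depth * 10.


Step 1: Water (mm) = theta_WP * depth * 10
Step 2: Water = 0.11 * 43 * 10
Step 3: Water = 47.3 mm

47.3


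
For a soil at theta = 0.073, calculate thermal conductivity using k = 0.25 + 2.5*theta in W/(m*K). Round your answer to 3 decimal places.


Step 1: k = 0.25 + 2.5 * theta
Step 2: k = 0.25 + 2.5 * 0.073
Step 3: k = 0.25 + 0.183
Step 4: k = 0.433 W/(m*K)

0.433


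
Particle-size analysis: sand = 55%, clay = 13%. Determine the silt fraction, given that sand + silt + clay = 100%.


Step 1: sand + silt + clay = 100%
Step 2: silt = 100 - sand - clay
Step 3: silt = 100 - 55 - 13
Step 4: silt = 32%

32


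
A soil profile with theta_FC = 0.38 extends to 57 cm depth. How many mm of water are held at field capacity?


Step 1: Water (mm) = theta_FC * depth (cm) * 10
Step 2: Water = 0.38 * 57 * 10
Step 3: Water = 216.6 mm

216.6
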